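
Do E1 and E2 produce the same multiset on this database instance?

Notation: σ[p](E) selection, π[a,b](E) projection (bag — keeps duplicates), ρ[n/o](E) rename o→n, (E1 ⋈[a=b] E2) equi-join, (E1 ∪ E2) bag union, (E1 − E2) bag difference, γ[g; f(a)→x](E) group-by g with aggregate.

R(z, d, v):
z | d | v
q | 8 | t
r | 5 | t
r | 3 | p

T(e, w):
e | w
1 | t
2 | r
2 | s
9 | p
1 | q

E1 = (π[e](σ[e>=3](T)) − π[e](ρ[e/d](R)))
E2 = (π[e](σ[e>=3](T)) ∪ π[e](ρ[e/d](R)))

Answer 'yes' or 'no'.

E1 subexpression sizes:
  T → 5
  σ[e>=3](T) → 1
  π[e](σ[e>=3](T)) → 1
  R → 3
  ρ[e/d](R) → 3
  π[e](ρ[e/d](R)) → 3
  (π[e](σ[e>=3](T)) − π[e](ρ[e/d](R))) → 1
E2 subexpression sizes:
  T → 5
  σ[e>=3](T) → 1
  π[e](σ[e>=3](T)) → 1
  R → 3
  ρ[e/d](R) → 3
  π[e](ρ[e/d](R)) → 3
  (π[e](σ[e>=3](T)) ∪ π[e](ρ[e/d](R))) → 4

E1 result:
e
9
E2 result:
e
3
5
8
9
Witness: (5,) appears 0× in E1 but 1× in E2.

no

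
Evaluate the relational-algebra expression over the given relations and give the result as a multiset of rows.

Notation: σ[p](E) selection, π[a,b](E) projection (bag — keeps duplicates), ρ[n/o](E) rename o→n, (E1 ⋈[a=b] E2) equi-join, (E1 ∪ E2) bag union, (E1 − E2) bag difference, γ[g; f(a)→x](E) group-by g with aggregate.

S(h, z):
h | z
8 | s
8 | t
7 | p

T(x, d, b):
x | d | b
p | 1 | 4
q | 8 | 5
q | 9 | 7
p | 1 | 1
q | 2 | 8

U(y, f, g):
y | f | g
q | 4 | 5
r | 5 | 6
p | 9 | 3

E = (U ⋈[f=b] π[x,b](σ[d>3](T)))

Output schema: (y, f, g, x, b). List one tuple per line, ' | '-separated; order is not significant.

Subexpression sizes:
  U → 3
  T → 5
  σ[d>3](T) → 2
  π[x,b](σ[d>3](T)) → 2
  (U ⋈[f=b] π[x,b](σ[d>3](T))) → 1

== RESULT ==
y | f | g | x | b
r | 5 | 6 | q | 5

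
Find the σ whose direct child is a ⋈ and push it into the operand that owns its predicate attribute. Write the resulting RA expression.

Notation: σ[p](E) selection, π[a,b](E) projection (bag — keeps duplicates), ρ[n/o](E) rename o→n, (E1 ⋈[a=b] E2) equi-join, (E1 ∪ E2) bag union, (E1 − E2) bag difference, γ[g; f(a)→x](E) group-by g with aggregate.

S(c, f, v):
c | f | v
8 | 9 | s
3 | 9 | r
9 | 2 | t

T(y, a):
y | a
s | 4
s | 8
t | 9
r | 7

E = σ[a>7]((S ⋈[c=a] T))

σ filters on a, owned by the right side.
E' = (S ⋈[c=a] σ[a>7](T))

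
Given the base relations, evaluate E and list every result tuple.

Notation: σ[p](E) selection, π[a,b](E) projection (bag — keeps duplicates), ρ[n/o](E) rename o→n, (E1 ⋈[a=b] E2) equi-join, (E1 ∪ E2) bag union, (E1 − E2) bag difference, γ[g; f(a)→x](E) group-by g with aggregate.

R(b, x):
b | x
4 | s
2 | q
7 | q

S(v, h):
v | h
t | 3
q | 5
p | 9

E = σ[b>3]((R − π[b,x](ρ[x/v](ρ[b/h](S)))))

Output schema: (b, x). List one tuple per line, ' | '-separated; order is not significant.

Subexpression sizes:
  R → 3
  S → 3
  ρ[b/h](S) → 3
  ρ[x/v](ρ[b/h](S)) → 3
  π[b,x](ρ[x/v](ρ[b/h](S))) → 3
  (R − π[b,x](ρ[x/v](ρ[b/h](S)))) → 3
  σ[b>3]((R − π[b,x](ρ[x/v](ρ[b/h](S))))) → 2

== RESULT ==
b | x
4 | s
7 | q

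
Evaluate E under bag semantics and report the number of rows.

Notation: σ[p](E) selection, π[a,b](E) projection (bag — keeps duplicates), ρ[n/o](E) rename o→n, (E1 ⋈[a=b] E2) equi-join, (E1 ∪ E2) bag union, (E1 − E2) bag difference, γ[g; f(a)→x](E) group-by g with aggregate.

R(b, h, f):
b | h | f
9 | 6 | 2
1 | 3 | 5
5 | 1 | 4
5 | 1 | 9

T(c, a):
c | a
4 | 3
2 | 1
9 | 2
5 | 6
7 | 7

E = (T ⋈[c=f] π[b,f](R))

Per-node cardinality:
  T → 5
  R → 4
  π[b,f](R) → 4
  (T ⋈[c=f] π[b,f](R)) → 4

|E| = 4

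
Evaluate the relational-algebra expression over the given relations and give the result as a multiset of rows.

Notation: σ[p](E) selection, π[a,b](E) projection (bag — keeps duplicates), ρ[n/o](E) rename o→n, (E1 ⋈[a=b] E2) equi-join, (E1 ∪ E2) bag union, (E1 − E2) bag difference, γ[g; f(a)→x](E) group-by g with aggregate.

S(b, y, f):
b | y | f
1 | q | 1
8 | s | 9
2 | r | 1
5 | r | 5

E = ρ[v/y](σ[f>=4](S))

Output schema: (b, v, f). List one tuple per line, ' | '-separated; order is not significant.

Subexpression sizes:
  S → 4
  σ[f>=4](S) → 2
  ρ[v/y](σ[f>=4](S)) → 2

== RESULT ==
b | v | f
5 | r | 5
8 | s | 9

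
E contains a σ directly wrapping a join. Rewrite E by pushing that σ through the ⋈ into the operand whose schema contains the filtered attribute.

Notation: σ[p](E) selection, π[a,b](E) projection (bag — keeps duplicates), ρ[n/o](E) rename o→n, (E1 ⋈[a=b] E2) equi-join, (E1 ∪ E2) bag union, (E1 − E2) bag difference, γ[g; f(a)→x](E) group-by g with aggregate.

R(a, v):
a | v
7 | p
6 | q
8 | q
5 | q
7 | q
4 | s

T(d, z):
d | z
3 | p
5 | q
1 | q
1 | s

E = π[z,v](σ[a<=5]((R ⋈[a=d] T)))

σ filters on a, owned by the left side.
E' = π[z,v]((σ[a<=5](R) ⋈[a=d] T))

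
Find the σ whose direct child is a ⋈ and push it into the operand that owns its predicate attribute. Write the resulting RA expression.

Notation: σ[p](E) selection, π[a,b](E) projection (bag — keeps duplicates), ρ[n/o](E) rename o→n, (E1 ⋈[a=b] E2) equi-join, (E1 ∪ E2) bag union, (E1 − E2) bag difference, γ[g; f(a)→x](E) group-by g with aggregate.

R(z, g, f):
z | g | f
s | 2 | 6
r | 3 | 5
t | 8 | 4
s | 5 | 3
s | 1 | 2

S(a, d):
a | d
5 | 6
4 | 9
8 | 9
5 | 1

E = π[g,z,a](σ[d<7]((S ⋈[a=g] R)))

σ filters on d, owned by the left side.
E' = π[g,z,a]((σ[d<7](S) ⋈[a=g] R))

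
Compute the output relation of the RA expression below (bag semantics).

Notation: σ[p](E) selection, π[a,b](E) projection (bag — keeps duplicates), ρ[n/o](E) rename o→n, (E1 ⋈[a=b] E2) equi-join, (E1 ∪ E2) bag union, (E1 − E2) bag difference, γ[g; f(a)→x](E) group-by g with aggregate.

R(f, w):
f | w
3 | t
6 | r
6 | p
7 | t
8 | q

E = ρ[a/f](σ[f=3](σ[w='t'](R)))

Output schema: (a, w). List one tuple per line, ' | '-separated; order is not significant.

Subexpression sizes:
  R → 5
  σ[w='t'](R) → 2
  σ[f=3](σ[w='t'](R)) → 1
  ρ[a/f](σ[f=3](σ[w='t'](R))) → 1

== RESULT ==
a | w
3 | t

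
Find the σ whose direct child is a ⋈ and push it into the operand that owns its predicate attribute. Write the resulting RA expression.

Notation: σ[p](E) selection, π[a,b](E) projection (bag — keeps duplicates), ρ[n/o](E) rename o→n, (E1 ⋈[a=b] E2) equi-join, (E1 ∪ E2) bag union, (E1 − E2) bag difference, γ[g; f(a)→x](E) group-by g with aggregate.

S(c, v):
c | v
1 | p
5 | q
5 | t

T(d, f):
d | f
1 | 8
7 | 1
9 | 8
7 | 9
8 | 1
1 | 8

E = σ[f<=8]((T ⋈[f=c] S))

σ filters on f, owned by the left side.
E' = (σ[f<=8](T) ⋈[f=c] S)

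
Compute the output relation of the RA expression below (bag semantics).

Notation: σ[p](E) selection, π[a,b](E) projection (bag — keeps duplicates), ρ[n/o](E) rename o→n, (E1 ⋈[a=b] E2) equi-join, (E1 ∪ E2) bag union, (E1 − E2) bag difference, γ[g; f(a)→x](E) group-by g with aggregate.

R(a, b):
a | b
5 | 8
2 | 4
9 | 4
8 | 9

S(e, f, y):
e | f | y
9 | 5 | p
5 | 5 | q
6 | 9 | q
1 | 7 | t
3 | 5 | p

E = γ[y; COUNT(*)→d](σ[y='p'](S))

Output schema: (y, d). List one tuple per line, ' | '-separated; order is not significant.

Row counts bottom-up:
  S → 5
  σ[y='p'](S) → 2
  γ[y; COUNT(*)→d](σ[y='p'](S)) → 1

== RESULT ==
y | d
p | 2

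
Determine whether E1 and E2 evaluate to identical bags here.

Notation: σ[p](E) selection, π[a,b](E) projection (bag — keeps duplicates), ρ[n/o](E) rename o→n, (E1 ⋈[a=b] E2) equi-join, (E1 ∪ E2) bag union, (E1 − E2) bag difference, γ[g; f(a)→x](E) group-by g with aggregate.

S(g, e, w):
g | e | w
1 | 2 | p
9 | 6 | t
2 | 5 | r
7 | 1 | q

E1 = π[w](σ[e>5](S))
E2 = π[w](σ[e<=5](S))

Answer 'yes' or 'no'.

E1 stepwise |·|:
  S → 4
  σ[e>5](S) → 1
  π[w](σ[e>5](S)) → 1
E2 stepwise |·|:
  S → 4
  σ[e<=5](S) → 3
  π[w](σ[e<=5](S)) → 3

E1 result:
w
t
E2 result:
w
p
q
r
Witness: ('p',) appears 0× in E1 but 1× in E2.

no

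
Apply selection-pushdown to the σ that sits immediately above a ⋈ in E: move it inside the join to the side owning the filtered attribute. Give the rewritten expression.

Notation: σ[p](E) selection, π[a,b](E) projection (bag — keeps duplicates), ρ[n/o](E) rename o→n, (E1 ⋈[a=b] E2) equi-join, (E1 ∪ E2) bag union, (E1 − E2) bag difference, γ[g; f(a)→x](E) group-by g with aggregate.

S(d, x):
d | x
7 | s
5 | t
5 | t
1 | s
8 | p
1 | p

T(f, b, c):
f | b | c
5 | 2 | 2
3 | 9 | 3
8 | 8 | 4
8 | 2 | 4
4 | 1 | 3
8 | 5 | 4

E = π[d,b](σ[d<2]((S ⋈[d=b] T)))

σ filters on d, owned by the left side.
E' = π[d,b]((σ[d<2](S) ⋈[d=b] T))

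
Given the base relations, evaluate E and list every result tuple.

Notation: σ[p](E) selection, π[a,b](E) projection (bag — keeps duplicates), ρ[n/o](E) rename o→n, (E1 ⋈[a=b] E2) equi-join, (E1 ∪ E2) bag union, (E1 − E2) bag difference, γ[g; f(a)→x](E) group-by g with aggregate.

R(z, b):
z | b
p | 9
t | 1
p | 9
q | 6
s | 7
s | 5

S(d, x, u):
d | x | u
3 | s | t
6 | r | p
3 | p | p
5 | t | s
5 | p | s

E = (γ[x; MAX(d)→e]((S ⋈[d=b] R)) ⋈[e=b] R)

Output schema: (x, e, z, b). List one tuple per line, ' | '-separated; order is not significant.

Per-node cardinality:
  S → 5
  R → 6
  (S ⋈[d=b] R) → 3
  γ[x; MAX(d)→e]((S ⋈[d=b] R)) → 3
  R → 6
  (γ[x; MAX(d)→e]((S ⋈[d=b] R)) ⋈[e=b] R) → 3

== RESULT ==
x | e | z | b
p | 5 | s | 5
r | 6 | q | 6
t | 5 | s | 5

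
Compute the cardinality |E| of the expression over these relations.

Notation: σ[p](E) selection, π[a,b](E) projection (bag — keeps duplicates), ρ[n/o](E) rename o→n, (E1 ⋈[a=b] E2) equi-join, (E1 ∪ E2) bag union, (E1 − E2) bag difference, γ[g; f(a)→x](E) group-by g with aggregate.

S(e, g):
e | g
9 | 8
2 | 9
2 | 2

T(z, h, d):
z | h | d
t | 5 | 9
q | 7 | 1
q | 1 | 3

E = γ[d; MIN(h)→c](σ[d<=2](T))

Subexpression sizes:
  T → 3
  σ[d<=2](T) → 1
  γ[d; MIN(h)→c](σ[d<=2](T)) → 1

|E| = 1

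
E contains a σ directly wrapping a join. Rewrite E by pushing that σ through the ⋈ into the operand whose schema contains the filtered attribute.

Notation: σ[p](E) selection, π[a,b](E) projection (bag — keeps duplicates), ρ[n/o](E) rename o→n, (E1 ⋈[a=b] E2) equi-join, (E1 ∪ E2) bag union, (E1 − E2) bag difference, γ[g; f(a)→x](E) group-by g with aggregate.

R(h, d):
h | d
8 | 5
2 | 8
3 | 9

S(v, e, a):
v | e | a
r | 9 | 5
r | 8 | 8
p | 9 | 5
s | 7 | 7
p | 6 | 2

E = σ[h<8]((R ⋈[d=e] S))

σ filters on h, owned by the left side.
E' = (σ[h<8](R) ⋈[d=e] S)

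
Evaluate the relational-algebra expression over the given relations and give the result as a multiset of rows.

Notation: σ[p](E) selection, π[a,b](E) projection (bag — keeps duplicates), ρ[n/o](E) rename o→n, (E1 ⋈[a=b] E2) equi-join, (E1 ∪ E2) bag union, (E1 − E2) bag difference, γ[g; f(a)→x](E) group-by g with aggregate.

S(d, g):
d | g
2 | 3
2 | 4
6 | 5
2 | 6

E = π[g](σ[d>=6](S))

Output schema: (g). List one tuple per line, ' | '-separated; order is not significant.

Row counts bottom-up:
  S → 4
  σ[d>=6](S) → 1
  π[g](σ[d>=6](S)) → 1

== RESULT ==
g
5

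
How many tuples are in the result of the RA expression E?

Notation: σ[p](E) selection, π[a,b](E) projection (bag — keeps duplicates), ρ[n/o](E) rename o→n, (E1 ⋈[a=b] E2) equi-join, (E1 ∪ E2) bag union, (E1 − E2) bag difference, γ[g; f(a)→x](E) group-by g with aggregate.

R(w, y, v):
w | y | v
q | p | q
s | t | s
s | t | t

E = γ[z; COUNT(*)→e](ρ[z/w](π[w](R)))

Per-node cardinality:
  R → 3
  π[w](R) → 3
  ρ[z/w](π[w](R)) → 3
  γ[z; COUNT(*)→e](ρ[z/w](π[w](R))) → 2

|E| = 2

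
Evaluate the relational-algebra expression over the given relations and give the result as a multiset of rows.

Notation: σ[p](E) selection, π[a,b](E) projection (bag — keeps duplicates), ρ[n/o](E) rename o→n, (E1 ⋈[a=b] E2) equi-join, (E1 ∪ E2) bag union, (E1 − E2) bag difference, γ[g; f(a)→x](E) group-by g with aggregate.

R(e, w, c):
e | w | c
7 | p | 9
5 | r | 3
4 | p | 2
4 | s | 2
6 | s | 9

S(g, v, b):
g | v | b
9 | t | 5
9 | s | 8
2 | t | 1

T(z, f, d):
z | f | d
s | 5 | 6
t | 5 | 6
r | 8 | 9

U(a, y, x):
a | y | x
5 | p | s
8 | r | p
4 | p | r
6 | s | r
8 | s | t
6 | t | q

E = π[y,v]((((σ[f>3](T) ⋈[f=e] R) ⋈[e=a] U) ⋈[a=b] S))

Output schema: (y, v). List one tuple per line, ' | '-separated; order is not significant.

Stepwise |·|:
  T → 3
  σ[f>3](T) → 3
  R → 5
  (σ[f>3](T) ⋈[f=e] R) → 2
  U → 6
  ((σ[f>3](T) ⋈[f=e] R) ⋈[e=a] U) → 2
  S → 3
  (((σ[f>3](T) ⋈[f=e] R) ⋈[e=a] U) ⋈[a=b] S) → 2
  π[y,v]((((σ[f>3](T) ⋈[f=e] R) ⋈[e=a] U) ⋈[a=b] S)) → 2

== RESULT ==
y | v
p | t
p | t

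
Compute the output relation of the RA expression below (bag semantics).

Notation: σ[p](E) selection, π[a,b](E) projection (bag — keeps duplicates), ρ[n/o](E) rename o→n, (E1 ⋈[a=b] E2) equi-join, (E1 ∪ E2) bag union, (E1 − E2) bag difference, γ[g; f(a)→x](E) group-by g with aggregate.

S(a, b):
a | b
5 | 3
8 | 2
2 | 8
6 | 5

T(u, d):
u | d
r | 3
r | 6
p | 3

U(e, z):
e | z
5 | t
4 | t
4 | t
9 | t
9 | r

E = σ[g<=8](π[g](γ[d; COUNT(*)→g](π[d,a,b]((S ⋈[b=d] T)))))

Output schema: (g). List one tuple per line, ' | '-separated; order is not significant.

Stepwise |·|:
  S → 4
  T → 3
  (S ⋈[b=d] T) → 2
  π[d,a,b]((S ⋈[b=d] T)) → 2
  γ[d; COUNT(*)→g](π[d,a,b]((S ⋈[b=d] T))) → 1
  π[g](γ[d; COUNT(*)→g](π[d,a,b]((S ⋈[b=d] T)))) → 1
  σ[g<=8](π[g](γ[d; COUNT(*)→g](π[d,a,b]((S ⋈[b=d] T))))) → 1

== RESULT ==
g
2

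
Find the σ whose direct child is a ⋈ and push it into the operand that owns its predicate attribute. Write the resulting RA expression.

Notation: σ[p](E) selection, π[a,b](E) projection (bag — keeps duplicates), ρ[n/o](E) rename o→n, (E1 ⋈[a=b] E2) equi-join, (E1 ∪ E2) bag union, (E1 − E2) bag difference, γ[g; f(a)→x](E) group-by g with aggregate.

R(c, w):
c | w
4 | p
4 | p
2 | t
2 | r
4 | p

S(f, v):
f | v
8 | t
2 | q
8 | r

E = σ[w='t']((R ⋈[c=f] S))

σ filters on w, owned by the left side.
E' = (σ[w='t'](R) ⋈[c=f] S)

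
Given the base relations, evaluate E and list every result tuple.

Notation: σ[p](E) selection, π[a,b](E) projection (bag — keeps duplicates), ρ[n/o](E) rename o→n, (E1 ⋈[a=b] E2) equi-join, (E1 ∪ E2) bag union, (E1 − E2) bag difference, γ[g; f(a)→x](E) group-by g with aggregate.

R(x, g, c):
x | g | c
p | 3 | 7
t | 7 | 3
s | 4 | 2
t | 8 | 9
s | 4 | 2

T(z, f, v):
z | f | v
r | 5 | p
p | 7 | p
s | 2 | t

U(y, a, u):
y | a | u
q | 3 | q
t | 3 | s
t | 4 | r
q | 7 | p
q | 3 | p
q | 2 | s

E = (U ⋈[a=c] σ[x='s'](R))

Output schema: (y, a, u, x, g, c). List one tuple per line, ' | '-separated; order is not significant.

Subexpression sizes:
  U → 6
  R → 5
  σ[x='s'](R) → 2
  (U ⋈[a=c] σ[x='s'](R)) → 2

== RESULT ==
y | a | u | x | g | c
q | 2 | s | s | 4 | 2
q | 2 | s | s | 4 | 2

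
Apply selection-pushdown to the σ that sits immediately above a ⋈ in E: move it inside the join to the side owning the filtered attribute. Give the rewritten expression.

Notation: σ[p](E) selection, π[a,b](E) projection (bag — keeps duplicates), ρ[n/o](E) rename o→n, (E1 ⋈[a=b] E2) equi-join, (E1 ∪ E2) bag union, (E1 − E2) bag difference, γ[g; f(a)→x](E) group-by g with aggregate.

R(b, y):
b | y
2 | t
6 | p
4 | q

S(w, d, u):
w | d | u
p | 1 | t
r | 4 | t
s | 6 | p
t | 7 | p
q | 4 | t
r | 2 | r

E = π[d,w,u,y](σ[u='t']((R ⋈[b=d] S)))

σ filters on u, owned by the right side.
E' = π[d,w,u,y]((R ⋈[b=d] σ[u='t'](S)))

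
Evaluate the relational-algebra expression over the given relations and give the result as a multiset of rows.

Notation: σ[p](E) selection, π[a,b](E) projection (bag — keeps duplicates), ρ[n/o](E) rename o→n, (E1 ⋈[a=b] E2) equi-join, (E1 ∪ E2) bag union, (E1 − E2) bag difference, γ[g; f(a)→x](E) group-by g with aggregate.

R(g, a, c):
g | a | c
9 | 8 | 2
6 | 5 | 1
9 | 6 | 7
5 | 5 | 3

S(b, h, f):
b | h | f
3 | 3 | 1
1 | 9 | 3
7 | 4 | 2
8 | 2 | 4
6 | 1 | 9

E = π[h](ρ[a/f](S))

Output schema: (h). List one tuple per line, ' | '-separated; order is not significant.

Per-node cardinality:
  S → 5
  ρ[a/f](S) → 5
  π[h](ρ[a/f](S)) → 5

== RESULT ==
h
1
2
3
4
9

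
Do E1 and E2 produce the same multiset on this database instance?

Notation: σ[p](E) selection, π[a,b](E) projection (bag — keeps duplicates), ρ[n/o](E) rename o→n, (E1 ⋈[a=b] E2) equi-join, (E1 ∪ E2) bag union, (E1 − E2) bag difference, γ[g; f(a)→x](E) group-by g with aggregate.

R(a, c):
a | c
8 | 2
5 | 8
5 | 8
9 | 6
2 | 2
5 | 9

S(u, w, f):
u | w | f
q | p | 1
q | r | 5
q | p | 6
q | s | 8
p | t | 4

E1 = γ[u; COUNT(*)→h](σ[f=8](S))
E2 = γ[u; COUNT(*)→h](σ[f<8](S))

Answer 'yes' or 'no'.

E1 subexpression sizes:
  S → 5
  σ[f=8](S) → 1
  γ[u; COUNT(*)→h](σ[f=8](S)) → 1
E2 subexpression sizes:
  S → 5
  σ[f<8](S) → 4
  γ[u; COUNT(*)→h](σ[f<8](S)) → 2

E1 result:
u | h
q | 1
E2 result:
u | h
p | 1
q | 3
Witness: ('q', 3) appears 0× in E1 but 1× in E2.

no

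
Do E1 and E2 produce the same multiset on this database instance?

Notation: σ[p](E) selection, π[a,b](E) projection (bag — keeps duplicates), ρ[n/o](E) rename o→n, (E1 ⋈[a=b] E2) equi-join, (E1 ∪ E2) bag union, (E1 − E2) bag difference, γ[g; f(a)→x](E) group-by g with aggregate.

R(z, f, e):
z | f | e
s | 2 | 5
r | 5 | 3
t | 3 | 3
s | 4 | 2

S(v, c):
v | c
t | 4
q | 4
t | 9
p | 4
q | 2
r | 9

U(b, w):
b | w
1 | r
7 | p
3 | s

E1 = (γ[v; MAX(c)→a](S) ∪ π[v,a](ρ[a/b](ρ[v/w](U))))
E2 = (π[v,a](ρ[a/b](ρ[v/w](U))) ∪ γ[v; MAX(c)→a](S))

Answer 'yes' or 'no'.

E1 per-node cardinality:
  S → 6
  γ[v; MAX(c)→a](S) → 4
  U → 3
  ρ[v/w](U) → 3
  ρ[a/b](ρ[v/w](U)) → 3
  π[v,a](ρ[a/b](ρ[v/w](U))) → 3
  (γ[v; MAX(c)→a](S) ∪ π[v,a](ρ[a/b](ρ[v/w](U)))) → 7
E2 per-node cardinality:
  U → 3
  ρ[v/w](U) → 3
  ρ[a/b](ρ[v/w](U)) → 3
  π[v,a](ρ[a/b](ρ[v/w](U))) → 3
  S → 6
  γ[v; MAX(c)→a](S) → 4
  (π[v,a](ρ[a/b](ρ[v/w](U))) ∪ γ[v; MAX(c)→a](S)) → 7

E1 and E2 produce the same multiset:
v | a
p | 4
p | 7
q | 4
r | 1
r | 9
s | 3
t | 9

yes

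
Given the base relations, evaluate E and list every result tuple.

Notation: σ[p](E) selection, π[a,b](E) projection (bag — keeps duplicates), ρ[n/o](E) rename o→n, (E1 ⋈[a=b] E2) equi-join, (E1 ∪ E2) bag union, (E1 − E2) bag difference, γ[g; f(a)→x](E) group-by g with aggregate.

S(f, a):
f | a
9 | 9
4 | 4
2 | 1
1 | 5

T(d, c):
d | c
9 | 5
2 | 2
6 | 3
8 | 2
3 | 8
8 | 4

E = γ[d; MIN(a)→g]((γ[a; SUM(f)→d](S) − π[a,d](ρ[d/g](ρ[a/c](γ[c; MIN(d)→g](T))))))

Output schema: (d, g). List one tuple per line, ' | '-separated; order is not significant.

Row counts bottom-up:
  S → 4
  γ[a; SUM(f)→d](S) → 4
  T → 6
  γ[c; MIN(d)→g](T) → 5
  ρ[a/c](γ[c; MIN(d)→g](T)) → 5
  ρ[d/g](ρ[a/c](γ[c; MIN(d)→g](T))) → 5
  π[a,d](ρ[d/g](ρ[a/c](γ[c; MIN(d)→g](T)))) → 5
  (γ[a; SUM(f)→d](S) − π[a,d](ρ[d/g](ρ[a/c](γ[c; MIN(d)→g](T))))) → 4
  γ[d; MIN(a)→g]((γ[a; SUM(f)→d](S) − π[a,d](ρ[d/g](ρ[a/c](γ[c; MIN(d)→g](T)))))) → 4

== RESULT ==
d | g
1 | 5
2 | 1
4 | 4
9 | 9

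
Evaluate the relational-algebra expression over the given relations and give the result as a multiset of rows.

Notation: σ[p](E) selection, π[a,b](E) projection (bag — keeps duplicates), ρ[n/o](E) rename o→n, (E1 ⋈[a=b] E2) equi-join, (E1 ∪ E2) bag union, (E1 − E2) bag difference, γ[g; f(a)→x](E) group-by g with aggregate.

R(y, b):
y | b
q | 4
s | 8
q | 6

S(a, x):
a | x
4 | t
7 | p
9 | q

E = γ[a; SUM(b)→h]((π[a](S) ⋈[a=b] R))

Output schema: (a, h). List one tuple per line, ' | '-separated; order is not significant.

Row counts bottom-up:
  S → 3
  π[a](S) → 3
  R → 3
  (π[a](S) ⋈[a=b] R) → 1
  γ[a; SUM(b)→h]((π[a](S) ⋈[a=b] R)) → 1

== RESULT ==
a | h
4 | 4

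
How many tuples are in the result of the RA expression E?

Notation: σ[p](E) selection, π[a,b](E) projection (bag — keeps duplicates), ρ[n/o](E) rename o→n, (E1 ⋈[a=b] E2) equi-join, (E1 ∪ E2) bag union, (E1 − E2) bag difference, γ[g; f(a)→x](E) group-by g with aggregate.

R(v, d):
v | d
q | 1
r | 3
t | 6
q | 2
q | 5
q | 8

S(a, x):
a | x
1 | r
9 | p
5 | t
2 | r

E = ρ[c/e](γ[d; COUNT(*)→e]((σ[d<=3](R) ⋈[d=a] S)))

Per-node cardinality:
  R → 6
  σ[d<=3](R) → 3
  S → 4
  (σ[d<=3](R) ⋈[d=a] S) → 2
  γ[d; COUNT(*)→e]((σ[d<=3](R) ⋈[d=a] S)) → 2
  ρ[c/e](γ[d; COUNT(*)→e]((σ[d<=3](R) ⋈[d=a] S))) → 2

|E| = 2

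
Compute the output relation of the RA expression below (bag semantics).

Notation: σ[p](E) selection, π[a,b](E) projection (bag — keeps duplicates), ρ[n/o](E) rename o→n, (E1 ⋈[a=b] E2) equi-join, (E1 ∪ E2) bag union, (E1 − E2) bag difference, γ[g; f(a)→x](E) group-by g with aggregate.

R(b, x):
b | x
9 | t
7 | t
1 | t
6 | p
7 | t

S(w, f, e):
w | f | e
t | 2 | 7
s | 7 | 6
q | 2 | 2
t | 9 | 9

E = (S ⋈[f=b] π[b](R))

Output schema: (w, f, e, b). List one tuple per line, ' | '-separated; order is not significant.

Per-node cardinality:
  S → 4
  R → 5
  π[b](R) → 5
  (S ⋈[f=b] π[b](R)) → 3

== RESULT ==
w | f | e | b
s | 7 | 6 | 7
s | 7 | 6 | 7
t | 9 | 9 | 9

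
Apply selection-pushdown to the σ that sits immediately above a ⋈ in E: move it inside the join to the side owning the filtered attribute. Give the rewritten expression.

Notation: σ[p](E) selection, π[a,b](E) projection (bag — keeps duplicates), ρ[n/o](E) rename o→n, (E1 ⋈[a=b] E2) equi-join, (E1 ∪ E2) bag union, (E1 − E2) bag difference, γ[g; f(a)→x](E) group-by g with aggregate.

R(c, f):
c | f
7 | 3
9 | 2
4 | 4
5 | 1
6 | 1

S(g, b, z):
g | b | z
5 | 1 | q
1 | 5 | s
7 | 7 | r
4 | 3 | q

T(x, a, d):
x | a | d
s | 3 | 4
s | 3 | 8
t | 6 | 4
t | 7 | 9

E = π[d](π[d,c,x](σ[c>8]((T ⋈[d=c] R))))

σ filters on c, owned by the right side.
E' = π[d](π[d,c,x]((T ⋈[d=c] σ[c>8](R))))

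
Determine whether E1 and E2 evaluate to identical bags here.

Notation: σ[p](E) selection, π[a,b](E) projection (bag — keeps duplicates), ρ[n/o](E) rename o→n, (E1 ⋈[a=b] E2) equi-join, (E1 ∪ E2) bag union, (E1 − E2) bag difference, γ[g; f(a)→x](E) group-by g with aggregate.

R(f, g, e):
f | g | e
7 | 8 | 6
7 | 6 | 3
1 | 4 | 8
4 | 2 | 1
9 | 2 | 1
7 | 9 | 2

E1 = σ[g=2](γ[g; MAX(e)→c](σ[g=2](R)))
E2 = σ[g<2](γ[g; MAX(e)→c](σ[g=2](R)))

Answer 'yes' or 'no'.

E1 row counts bottom-up:
  R → 6
  σ[g=2](R) → 2
  γ[g; MAX(e)→c](σ[g=2](R)) → 1
  σ[g=2](γ[g; MAX(e)→c](σ[g=2](R))) → 1
E2 row counts bottom-up:
  R → 6
  σ[g=2](R) → 2
  γ[g; MAX(e)→c](σ[g=2](R)) → 1
  σ[g<2](γ[g; MAX(e)→c](σ[g=2](R))) → 0

E1 result:
g | c
2 | 1
E2 result:
g | c
(0 rows)
Witness: (2, 1) appears 1× in E1 but 0× in E2.

no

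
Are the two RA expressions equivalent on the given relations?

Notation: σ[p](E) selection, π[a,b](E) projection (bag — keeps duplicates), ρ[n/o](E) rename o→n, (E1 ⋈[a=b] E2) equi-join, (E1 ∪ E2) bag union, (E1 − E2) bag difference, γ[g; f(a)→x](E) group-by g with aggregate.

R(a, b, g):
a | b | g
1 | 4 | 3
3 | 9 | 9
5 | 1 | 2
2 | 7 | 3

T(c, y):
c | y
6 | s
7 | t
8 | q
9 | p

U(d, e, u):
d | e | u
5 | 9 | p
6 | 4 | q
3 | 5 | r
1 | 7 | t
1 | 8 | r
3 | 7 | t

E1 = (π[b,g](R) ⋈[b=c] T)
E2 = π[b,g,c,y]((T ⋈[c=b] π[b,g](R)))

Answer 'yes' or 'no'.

E1 per-node cardinality:
  R → 4
  π[b,g](R) → 4
  T → 4
  (π[b,g](R) ⋈[b=c] T) → 2
E2 per-node cardinality:
  T → 4
  R → 4
  π[b,g](R) → 4
  (T ⋈[c=b] π[b,g](R)) → 2
  π[b,g,c,y]((T ⋈[c=b] π[b,g](R))) → 2

E1 and E2 produce the same multiset:
b | g | c | y
7 | 3 | 7 | t
9 | 9 | 9 | p

yes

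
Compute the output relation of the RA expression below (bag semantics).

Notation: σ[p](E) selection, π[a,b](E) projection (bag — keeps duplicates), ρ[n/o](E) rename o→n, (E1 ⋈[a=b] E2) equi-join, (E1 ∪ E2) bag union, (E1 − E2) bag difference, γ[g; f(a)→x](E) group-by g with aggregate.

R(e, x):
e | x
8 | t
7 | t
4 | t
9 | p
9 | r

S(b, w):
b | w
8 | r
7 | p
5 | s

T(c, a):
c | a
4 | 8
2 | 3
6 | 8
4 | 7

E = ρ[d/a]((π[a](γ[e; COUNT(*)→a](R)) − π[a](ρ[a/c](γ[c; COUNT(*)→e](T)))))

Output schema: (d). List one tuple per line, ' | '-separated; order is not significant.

Subexpression sizes:
  R → 5
  γ[e; COUNT(*)→a](R) → 4
  π[a](γ[e; COUNT(*)→a](R)) → 4
  T → 4
  γ[c; COUNT(*)→e](T) → 3
  ρ[a/c](γ[c; COUNT(*)→e](T)) → 3
  π[a](ρ[a/c](γ[c; COUNT(*)→e](T))) → 3
  (π[a](γ[e; COUNT(*)→a](R)) − π[a](ρ[a/c](γ[c; COUNT(*)→e](T)))) → 3
  ρ[d/a]((π[a](γ[e; COUNT(*)→a](R)) − π[a](ρ[a/c](γ[c; COUNT(*)→e](T))))) → 3

== RESULT ==
d
1
1
1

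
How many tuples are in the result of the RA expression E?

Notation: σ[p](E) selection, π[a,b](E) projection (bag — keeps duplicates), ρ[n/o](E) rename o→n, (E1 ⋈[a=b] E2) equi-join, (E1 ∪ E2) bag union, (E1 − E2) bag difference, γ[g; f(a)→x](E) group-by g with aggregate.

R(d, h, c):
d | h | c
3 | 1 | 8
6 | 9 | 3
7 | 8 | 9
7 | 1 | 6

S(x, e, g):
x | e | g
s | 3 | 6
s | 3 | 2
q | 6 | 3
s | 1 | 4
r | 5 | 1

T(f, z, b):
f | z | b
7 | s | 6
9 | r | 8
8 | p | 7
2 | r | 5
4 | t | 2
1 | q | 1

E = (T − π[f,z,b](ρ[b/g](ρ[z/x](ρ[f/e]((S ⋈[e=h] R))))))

Row counts bottom-up:
  T → 6
  S → 5
  R → 4
  (S ⋈[e=h] R) → 2
  ρ[f/e]((S ⋈[e=h] R)) → 2
  ρ[z/x](ρ[f/e]((S ⋈[e=h] R))) → 2
  ρ[b/g](ρ[z/x](ρ[f/e]((S ⋈[e=h] R)))) → 2
  π[f,z,b](ρ[b/g](ρ[z/x](ρ[f/e]((S ⋈[e=h] R))))) → 2
  (T − π[f,z,b](ρ[b/g](ρ[z/x](ρ[f/e]((S ⋈[e=h] R)))))) → 6

|E| = 6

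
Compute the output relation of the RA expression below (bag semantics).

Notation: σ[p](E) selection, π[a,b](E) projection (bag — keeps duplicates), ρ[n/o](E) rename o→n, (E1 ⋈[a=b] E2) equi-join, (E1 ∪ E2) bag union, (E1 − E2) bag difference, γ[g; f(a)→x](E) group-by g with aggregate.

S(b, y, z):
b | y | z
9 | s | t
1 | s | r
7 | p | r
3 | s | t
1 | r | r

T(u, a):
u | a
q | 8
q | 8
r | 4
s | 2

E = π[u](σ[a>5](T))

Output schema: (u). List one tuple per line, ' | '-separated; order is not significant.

Subexpression sizes:
  T → 4
  σ[a>5](T) → 2
  π[u](σ[a>5](T)) → 2

== RESULT ==
u
q
q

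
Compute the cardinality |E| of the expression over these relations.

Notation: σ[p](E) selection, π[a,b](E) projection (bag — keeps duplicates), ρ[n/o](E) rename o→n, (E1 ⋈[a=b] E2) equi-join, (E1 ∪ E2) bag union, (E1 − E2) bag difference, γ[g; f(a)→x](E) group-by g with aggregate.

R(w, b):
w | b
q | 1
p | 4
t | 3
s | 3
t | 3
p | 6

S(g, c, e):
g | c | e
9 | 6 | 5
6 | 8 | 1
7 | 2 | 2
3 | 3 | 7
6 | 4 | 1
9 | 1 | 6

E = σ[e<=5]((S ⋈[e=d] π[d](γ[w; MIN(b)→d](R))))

Subexpression sizes:
  S → 6
  R → 6
  γ[w; MIN(b)→d](R) → 4
  π[d](γ[w; MIN(b)→d](R)) → 4
  (S ⋈[e=d] π[d](γ[w; MIN(b)→d](R))) → 2
  σ[e<=5]((S ⋈[e=d] π[d](γ[w; MIN(b)→d](R)))) → 2

|E| = 2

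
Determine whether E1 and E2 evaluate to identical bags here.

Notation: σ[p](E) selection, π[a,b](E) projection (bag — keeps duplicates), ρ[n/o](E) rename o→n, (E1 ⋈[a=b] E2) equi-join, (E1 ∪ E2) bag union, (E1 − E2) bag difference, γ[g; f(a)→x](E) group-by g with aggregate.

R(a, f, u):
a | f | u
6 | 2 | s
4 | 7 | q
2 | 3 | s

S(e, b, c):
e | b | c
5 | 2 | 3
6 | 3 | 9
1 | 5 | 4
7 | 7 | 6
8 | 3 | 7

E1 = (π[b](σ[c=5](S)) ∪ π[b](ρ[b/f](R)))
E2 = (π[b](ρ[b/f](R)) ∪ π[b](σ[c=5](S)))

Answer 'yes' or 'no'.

E1 stepwise |·|:
  S → 5
  σ[c=5](S) → 0
  π[b](σ[c=5](S)) → 0
  R → 3
  ρ[b/f](R) → 3
  π[b](ρ[b/f](R)) → 3
  (π[b](σ[c=5](S)) ∪ π[b](ρ[b/f](R))) → 3
E2 stepwise |·|:
  R → 3
  ρ[b/f](R) → 3
  π[b](ρ[b/f](R)) → 3
  S → 5
  σ[c=5](S) → 0
  π[b](σ[c=5](S)) → 0
  (π[b](ρ[b/f](R)) ∪ π[b](σ[c=5](S))) → 3

E1 and E2 produce the same multiset:
b
2
3
7

yes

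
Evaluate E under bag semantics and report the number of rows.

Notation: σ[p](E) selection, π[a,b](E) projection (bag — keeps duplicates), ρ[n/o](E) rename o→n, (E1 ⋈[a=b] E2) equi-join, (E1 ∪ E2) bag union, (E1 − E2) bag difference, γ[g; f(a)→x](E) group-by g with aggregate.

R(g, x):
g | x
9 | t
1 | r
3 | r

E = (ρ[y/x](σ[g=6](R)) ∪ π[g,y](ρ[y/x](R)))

Subexpression sizes:
  R → 3
  σ[g=6](R) → 0
  ρ[y/x](σ[g=6](R)) → 0
  R → 3
  ρ[y/x](R) → 3
  π[g,y](ρ[y/x](R)) → 3
  (ρ[y/x](σ[g=6](R)) ∪ π[g,y](ρ[y/x](R))) → 3

|E| = 3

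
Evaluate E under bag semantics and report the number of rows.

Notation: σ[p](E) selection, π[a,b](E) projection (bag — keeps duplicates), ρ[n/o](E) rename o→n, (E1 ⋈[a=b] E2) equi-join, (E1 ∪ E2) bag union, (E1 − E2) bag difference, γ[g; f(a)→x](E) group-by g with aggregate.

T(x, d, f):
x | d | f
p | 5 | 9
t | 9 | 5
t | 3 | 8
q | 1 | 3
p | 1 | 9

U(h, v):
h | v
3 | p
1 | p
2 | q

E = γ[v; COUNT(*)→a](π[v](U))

Subexpression sizes:
  U → 3
  π[v](U) → 3
  γ[v; COUNT(*)→a](π[v](U)) → 2

|E| = 2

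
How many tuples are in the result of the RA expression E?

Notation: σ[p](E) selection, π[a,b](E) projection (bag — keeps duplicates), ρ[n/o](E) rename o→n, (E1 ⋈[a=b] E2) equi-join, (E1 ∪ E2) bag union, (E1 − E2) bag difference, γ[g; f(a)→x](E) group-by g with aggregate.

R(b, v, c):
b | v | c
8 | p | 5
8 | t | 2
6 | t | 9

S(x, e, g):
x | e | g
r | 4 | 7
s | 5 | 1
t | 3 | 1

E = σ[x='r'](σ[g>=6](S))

Per-node cardinality:
  S → 3
  σ[g>=6](S) → 1
  σ[x='r'](σ[g>=6](S)) → 1

|E| = 1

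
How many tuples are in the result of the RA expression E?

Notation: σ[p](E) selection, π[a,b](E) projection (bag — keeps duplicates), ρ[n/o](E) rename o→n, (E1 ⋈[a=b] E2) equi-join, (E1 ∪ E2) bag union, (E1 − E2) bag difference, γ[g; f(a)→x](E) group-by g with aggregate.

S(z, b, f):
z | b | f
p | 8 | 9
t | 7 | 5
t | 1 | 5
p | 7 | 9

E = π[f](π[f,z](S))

Subexpression sizes:
  S → 4
  π[f,z](S) → 4
  π[f](π[f,z](S)) → 4

|E| = 4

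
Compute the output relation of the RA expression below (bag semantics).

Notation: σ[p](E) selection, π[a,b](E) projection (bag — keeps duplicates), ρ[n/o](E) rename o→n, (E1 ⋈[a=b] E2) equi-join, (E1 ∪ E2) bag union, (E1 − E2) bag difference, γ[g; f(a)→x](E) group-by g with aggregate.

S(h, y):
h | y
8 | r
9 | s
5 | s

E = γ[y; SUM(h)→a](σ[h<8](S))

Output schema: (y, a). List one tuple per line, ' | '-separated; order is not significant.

Subexpression sizes:
  S → 3
  σ[h<8](S) → 1
  γ[y; SUM(h)→a](σ[h<8](S)) → 1

== RESULT ==
y | a
s | 5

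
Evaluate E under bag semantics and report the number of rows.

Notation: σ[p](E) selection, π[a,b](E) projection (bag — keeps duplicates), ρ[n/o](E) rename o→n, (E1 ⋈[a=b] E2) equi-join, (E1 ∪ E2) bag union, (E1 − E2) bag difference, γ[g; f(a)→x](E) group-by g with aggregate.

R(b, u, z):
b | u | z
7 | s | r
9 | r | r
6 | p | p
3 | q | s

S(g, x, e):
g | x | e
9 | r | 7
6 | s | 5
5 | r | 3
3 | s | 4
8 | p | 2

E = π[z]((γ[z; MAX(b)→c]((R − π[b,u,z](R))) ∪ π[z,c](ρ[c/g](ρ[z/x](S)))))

Per-node cardinality:
  R → 4
  R → 4
  π[b,u,z](R) → 4
  (R − π[b,u,z](R)) → 0
  γ[z; MAX(b)→c]((R − π[b,u,z](R))) → 0
  S → 5
  ρ[z/x](S) → 5
  ρ[c/g](ρ[z/x](S)) → 5
  π[z,c](ρ[c/g](ρ[z/x](S))) → 5
  (γ[z; MAX(b)→c]((R − π[b,u,z](R))) ∪ π[z,c](ρ[c/g](ρ[z/x](S)))) → 5
  π[z]((γ[z; MAX(b)→c]((R − π[b,u,z](R))) ∪ π[z,c](ρ[c/g](ρ[z/x](S))))) → 5

|E| = 5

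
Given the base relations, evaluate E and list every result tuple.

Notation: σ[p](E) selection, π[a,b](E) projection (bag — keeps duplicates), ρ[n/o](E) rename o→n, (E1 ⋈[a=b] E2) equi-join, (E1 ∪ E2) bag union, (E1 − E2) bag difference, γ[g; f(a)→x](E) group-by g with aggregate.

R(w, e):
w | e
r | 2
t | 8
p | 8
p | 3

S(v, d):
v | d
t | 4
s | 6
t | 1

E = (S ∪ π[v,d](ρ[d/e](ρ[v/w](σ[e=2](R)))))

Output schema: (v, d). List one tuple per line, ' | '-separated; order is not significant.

Subexpression sizes:
  S → 3
  R → 4
  σ[e=2](R) → 1
  ρ[v/w](σ[e=2](R)) → 1
  ρ[d/e](ρ[v/w](σ[e=2](R))) → 1
  π[v,d](ρ[d/e](ρ[v/w](σ[e=2](R)))) → 1
  (S ∪ π[v,d](ρ[d/e](ρ[v/w](σ[e=2](R))))) → 4

== RESULT ==
v | d
r | 2
s | 6
t | 1
t | 4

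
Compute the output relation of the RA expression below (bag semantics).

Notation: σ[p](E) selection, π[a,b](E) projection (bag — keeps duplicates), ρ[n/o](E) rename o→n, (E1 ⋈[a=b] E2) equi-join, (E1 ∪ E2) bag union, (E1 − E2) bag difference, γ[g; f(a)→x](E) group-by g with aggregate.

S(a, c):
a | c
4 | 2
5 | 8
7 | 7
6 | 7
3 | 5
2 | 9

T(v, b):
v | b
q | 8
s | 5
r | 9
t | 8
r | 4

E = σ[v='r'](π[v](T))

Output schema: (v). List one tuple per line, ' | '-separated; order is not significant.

Stepwise |·|:
  T → 5
  π[v](T) → 5
  σ[v='r'](π[v](T)) → 2

== RESULT ==
v
r
r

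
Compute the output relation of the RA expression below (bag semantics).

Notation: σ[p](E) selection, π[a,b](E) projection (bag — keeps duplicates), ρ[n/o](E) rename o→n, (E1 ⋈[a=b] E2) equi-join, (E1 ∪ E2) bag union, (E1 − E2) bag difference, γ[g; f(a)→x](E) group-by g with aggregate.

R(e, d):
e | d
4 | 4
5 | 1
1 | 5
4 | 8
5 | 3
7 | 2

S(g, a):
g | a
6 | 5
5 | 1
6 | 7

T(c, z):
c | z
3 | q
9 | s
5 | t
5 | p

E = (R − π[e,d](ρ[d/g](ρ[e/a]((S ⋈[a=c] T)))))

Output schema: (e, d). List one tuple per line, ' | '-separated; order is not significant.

Per-node cardinality:
  R → 6
  S → 3
  T → 4
  (S ⋈[a=c] T) → 2
  ρ[e/a]((S ⋈[a=c] T)) → 2
  ρ[d/g](ρ[e/a]((S ⋈[a=c] T))) → 2
  π[e,d](ρ[d/g](ρ[e/a]((S ⋈[a=c] T)))) → 2
  (R − π[e,d](ρ[d/g](ρ[e/a]((S ⋈[a=c] T))))) → 6

== RESULT ==
e | d
1 | 5
4 | 4
4 | 8
5 | 1
5 | 3
7 | 2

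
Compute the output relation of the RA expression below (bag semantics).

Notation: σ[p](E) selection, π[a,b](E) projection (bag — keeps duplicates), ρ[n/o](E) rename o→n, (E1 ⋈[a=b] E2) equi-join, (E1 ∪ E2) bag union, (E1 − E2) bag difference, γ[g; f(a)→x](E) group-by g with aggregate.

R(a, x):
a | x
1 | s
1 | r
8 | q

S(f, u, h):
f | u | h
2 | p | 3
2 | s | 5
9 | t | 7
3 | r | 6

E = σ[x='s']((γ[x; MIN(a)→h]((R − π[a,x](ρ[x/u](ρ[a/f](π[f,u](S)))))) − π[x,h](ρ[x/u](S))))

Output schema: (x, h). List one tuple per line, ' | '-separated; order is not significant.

Subexpression sizes:
  R → 3
  S → 4
  π[f,u](S) → 4
  ρ[a/f](π[f,u](S)) → 4
  ρ[x/u](ρ[a/f](π[f,u](S))) → 4
  π[a,x](ρ[x/u](ρ[a/f](π[f,u](S)))) → 4
  (R − π[a,x](ρ[x/u](ρ[a/f](π[f,u](S))))) → 3
  γ[x; MIN(a)→h]((R − π[a,x](ρ[x/u](ρ[a/f](π[f,u](S)))))) → 3
  S → 4
  ρ[x/u](S) → 4
  π[x,h](ρ[x/u](S)) → 4
  (γ[x; MIN(a)→h]((R − π[a,x](ρ[x/u](ρ[a/f](π[f,u](S)))))) − π[x,h](ρ[x/u](S))) → 3
  σ[x='s']((γ[x; MIN(a)→h]((R − π[a,x](ρ[x/u](ρ[a/f](π[f,u](S)))))) − π[x,h](ρ[x/u](S)))) → 1

== RESULT ==
x | h
s | 1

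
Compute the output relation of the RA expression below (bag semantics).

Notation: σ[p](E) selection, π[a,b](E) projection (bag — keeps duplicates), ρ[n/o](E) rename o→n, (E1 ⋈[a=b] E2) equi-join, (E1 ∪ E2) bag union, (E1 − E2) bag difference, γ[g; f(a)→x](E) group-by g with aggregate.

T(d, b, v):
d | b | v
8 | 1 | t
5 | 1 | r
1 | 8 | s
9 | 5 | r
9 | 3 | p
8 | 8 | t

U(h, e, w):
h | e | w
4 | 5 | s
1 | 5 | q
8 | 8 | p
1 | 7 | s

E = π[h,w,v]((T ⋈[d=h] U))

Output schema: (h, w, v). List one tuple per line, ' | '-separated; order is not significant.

Stepwise |·|:
  T → 6
  U → 4
  (T ⋈[d=h] U) → 4
  π[h,w,v]((T ⋈[d=h] U)) → 4

== RESULT ==
h | w | v
1 | q | s
1 | s | s
8 | p | t
8 | p | t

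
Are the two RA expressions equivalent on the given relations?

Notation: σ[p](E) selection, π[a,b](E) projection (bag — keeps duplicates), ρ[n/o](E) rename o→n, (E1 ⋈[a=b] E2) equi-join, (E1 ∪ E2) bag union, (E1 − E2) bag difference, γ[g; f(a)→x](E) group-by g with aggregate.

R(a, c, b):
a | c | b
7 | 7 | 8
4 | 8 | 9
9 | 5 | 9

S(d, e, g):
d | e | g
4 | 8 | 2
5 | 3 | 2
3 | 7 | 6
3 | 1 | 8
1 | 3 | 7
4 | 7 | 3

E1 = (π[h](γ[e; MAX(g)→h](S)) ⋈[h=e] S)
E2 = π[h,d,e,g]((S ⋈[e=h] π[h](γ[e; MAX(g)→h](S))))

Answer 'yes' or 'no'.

E1 stepwise |·|:
  S → 6
  γ[e; MAX(g)→h](S) → 4
  π[h](γ[e; MAX(g)→h](S)) → 4
  S → 6
  (π[h](γ[e; MAX(g)→h](S)) ⋈[h=e] S) → 3
E2 stepwise |·|:
  S → 6
  S → 6
  γ[e; MAX(g)→h](S) → 4
  π[h](γ[e; MAX(g)→h](S)) → 4
  (S ⋈[e=h] π[h](γ[e; MAX(g)→h](S))) → 3
  π[h,d,e,g]((S ⋈[e=h] π[h](γ[e; MAX(g)→h](S)))) → 3

E1 and E2 produce the same multiset:
h | d | e | g
7 | 3 | 7 | 6
7 | 4 | 7 | 3
8 | 4 | 8 | 2

yes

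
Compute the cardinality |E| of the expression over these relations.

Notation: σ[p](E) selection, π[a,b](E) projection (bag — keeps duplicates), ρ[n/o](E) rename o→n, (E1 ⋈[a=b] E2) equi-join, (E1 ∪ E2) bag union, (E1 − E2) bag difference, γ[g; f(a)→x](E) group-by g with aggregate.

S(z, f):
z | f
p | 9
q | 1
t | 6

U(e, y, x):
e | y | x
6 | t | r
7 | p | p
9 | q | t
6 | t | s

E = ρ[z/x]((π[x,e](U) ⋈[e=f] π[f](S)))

Subexpression sizes:
  U → 4
  π[x,e](U) → 4
  S → 3
  π[f](S) → 3
  (π[x,e](U) ⋈[e=f] π[f](S)) → 3
  ρ[z/x]((π[x,e](U) ⋈[e=f] π[f](S))) → 3

|E| = 3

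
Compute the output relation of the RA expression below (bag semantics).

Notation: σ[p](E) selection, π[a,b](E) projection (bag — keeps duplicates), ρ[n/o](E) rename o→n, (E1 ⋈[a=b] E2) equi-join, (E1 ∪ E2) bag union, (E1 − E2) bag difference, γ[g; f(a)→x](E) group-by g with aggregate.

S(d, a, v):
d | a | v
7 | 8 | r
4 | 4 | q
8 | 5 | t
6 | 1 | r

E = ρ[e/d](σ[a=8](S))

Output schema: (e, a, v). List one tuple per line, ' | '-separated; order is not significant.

Subexpression sizes:
  S → 4
  σ[a=8](S) → 1
  ρ[e/d](σ[a=8](S)) → 1

== RESULT ==
e | a | v
7 | 8 | r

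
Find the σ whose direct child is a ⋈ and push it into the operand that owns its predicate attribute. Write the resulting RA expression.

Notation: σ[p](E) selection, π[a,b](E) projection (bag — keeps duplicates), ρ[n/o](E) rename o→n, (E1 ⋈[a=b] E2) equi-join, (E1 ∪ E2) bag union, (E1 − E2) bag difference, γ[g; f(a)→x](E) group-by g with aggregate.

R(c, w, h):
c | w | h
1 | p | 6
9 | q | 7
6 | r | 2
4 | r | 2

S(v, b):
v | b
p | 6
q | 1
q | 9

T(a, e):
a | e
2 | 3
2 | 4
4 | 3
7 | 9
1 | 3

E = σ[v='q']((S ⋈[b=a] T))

σ filters on v, owned by the left side.
E' = (σ[v='q'](S) ⋈[b=a] T)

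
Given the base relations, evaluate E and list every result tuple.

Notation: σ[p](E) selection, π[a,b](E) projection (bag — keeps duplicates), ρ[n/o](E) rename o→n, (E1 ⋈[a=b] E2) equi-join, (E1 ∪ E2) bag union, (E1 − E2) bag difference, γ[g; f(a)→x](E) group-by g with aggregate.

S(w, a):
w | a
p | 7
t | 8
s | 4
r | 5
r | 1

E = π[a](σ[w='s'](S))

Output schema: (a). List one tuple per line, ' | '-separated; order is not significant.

Subexpression sizes:
  S → 5
  σ[w='s'](S) → 1
  π[a](σ[w='s'](S)) → 1

== RESULT ==
a
4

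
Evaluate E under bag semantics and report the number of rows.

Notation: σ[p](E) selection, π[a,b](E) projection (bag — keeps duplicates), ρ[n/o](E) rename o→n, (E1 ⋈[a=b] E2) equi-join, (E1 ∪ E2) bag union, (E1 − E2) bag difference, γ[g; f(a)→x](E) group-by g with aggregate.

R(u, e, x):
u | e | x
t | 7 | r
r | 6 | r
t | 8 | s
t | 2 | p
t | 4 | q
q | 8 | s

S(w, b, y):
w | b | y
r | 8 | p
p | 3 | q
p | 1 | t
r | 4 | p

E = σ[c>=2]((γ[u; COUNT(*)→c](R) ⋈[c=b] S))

Row counts bottom-up:
  R → 6
  γ[u; COUNT(*)→c](R) → 3
  S → 4
  (γ[u; COUNT(*)→c](R) ⋈[c=b] S) → 3
  σ[c>=2]((γ[u; COUNT(*)→c](R) ⋈[c=b] S)) → 1

|E| = 1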